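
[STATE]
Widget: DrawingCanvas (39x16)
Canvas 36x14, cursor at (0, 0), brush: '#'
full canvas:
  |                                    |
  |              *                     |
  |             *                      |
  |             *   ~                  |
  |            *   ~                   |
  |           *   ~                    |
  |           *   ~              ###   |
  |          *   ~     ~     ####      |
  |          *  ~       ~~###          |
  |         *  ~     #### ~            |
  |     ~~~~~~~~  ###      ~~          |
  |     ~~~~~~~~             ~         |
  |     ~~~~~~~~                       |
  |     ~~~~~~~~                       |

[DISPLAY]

+                                      
              *                        
             *                         
             *   ~                     
            *   ~                      
           *   ~                       
           *   ~              ###      
          *   ~     ~     ####         
          *  ~       ~~###             
         *  ~     #### ~               
     ~~~~~~~~  ###      ~~             
     ~~~~~~~~             ~            
     ~~~~~~~~                          
     ~~~~~~~~                          
                                       
                                       


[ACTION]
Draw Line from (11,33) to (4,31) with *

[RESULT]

+                                      
              *                        
             *                         
             *   ~                     
            *   ~              *       
           *   ~               *       
           *   ~              ##*      
          *   ~     ~     ####  *      
          *  ~       ~~###      *      
         *  ~     #### ~        *      
     ~~~~~~~~  ###      ~~       *     
     ~~~~~~~~             ~      *     
     ~~~~~~~~                          
     ~~~~~~~~                          
                                       
                                       


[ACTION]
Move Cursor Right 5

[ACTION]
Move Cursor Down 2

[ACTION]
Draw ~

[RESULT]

                                       
              *                        
     ~       *                         
             *   ~                     
            *   ~              *       
           *   ~               *       
           *   ~              ##*      
          *   ~     ~     ####  *      
          *  ~       ~~###      *      
         *  ~     #### ~        *      
     ~~~~~~~~  ###      ~~       *     
     ~~~~~~~~             ~      *     
     ~~~~~~~~                          
     ~~~~~~~~                          
                                       
                                       


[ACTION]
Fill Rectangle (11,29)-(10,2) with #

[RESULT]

                                       
              *                        
     ~       *                         
             *   ~                     
            *   ~              *       
           *   ~               *       
           *   ~              ##*      
          *   ~     ~     ####  *      
          *  ~       ~~###      *      
         *  ~     #### ~        *      
  ############################   *     
  ############################   *     
     ~~~~~~~~                          
     ~~~~~~~~                          
                                       
                                       


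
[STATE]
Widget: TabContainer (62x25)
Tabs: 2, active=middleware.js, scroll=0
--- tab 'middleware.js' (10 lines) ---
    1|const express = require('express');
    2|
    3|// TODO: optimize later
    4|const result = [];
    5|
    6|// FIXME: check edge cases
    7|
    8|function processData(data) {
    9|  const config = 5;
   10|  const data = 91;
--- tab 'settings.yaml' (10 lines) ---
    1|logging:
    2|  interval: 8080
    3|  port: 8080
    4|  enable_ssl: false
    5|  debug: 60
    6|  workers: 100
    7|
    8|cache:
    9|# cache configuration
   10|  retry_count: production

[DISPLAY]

[middleware.js]│ settings.yaml                                
──────────────────────────────────────────────────────────────
const express = require('express');                           
                                                              
// TODO: optimize later                                       
const result = [];                                            
                                                              
// FIXME: check edge cases                                    
                                                              
function processData(data) {                                  
  const config = 5;                                           
  const data = 91;                                            
                                                              
                                                              
                                                              
                                                              
                                                              
                                                              
                                                              
                                                              
                                                              
                                                              
                                                              
                                                              
                                                              


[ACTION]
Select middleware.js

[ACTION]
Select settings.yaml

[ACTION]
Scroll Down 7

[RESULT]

 middleware.js │[settings.yaml]                               
──────────────────────────────────────────────────────────────
cache:                                                        
# cache configuration                                         
  retry_count: production                                     
                                                              
                                                              
                                                              
                                                              
                                                              
                                                              
                                                              
                                                              
                                                              
                                                              
                                                              
                                                              
                                                              
                                                              
                                                              
                                                              
                                                              
                                                              
                                                              
                                                              


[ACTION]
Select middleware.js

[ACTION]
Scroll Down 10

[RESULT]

[middleware.js]│ settings.yaml                                
──────────────────────────────────────────────────────────────
  const data = 91;                                            
                                                              
                                                              
                                                              
                                                              
                                                              
                                                              
                                                              
                                                              
                                                              
                                                              
                                                              
                                                              
                                                              
                                                              
                                                              
                                                              
                                                              
                                                              
                                                              
                                                              
                                                              
                                                              


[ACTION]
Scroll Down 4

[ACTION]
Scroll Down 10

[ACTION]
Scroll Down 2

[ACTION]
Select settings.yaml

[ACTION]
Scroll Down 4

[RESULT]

 middleware.js │[settings.yaml]                               
──────────────────────────────────────────────────────────────
  debug: 60                                                   
  workers: 100                                                
                                                              
cache:                                                        
# cache configuration                                         
  retry_count: production                                     
                                                              
                                                              
                                                              
                                                              
                                                              
                                                              
                                                              
                                                              
                                                              
                                                              
                                                              
                                                              
                                                              
                                                              
                                                              
                                                              
                                                              


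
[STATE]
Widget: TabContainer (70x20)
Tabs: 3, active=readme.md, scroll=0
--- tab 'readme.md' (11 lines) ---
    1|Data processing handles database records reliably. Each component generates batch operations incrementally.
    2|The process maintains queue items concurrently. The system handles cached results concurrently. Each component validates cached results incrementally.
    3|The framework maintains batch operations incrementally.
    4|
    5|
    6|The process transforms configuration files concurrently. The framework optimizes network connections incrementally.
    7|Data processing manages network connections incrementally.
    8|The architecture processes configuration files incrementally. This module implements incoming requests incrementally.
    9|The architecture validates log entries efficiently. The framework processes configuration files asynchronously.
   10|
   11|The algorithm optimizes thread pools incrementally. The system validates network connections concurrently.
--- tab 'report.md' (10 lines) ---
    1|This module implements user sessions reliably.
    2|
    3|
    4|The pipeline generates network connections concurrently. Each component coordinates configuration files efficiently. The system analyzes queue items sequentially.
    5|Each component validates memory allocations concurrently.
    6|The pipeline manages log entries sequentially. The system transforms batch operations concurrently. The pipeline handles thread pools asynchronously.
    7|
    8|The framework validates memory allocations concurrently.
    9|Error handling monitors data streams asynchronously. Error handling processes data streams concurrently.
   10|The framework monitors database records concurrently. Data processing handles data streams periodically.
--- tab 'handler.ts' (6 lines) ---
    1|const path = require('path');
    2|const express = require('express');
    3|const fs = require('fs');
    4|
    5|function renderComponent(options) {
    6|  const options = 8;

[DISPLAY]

[readme.md]│ report.md │ handler.ts                                   
──────────────────────────────────────────────────────────────────────
Data processing handles database records reliably. Each component gene
The process maintains queue items concurrently. The system handles cac
The framework maintains batch operations incrementally.               
                                                                      
                                                                      
The process transforms configuration files concurrently. The framework
Data processing manages network connections incrementally.            
The architecture processes configuration files incrementally. This mod
The architecture validates log entries efficiently. The framework proc
                                                                      
The algorithm optimizes thread pools incrementally. The system validat
                                                                      
                                                                      
                                                                      
                                                                      
                                                                      
                                                                      
                                                                      


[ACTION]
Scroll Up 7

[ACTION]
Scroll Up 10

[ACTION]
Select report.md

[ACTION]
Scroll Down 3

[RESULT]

 readme.md │[report.md]│ handler.ts                                   
──────────────────────────────────────────────────────────────────────
The pipeline generates network connections concurrently. Each componen
Each component validates memory allocations concurrently.             
The pipeline manages log entries sequentially. The system transforms b
                                                                      
The framework validates memory allocations concurrently.              
Error handling monitors data streams asynchronously. Error handling pr
The framework monitors database records concurrently. Data processing 
                                                                      
                                                                      
                                                                      
                                                                      
                                                                      
                                                                      
                                                                      
                                                                      
                                                                      
                                                                      
                                                                      


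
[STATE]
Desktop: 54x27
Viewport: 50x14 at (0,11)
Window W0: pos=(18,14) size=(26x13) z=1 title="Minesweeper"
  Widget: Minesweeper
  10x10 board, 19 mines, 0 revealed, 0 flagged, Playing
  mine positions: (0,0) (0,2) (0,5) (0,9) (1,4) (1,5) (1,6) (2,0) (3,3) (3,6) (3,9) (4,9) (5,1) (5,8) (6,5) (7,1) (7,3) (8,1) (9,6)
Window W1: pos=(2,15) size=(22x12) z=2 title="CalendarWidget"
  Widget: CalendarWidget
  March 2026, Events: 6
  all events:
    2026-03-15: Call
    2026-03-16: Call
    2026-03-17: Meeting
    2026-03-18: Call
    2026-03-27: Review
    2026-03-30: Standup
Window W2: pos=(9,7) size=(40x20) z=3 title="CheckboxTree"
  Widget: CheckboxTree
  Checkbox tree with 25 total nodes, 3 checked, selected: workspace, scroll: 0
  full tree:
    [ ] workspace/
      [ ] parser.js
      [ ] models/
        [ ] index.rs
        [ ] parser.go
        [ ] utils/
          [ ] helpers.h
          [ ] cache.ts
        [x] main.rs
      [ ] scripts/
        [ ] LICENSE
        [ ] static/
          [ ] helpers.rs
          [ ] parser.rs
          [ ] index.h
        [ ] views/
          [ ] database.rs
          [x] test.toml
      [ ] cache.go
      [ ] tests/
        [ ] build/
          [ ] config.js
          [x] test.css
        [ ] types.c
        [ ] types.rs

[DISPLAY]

         ┃   [ ] parser.js                      ┃ 
         ┃   [-] models/                        ┃ 
         ┃     [ ] index.rs                     ┃ 
         ┃     [ ] parser.go                    ┃ 
  ┏━━━━━━┃     [ ] utils/                       ┃ 
  ┃ Calen┃       [ ] helpers.h                  ┃ 
  ┠──────┃       [ ] cache.ts                   ┃ 
  ┃     M┃     [x] main.rs                      ┃ 
  ┃Mo Tu ┃   [-] scripts/                       ┃ 
  ┃      ┃     [ ] LICENSE                      ┃ 
  ┃ 2  3 ┃     [ ] static/                      ┃ 
  ┃ 9 10 ┃       [ ] helpers.rs                 ┃ 
  ┃16* 17┃       [ ] parser.rs                  ┃ 
  ┃23 24 ┃       [ ] index.h                    ┃ 


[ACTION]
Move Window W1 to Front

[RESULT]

         ┃   [ ] parser.js                      ┃ 
         ┃   [-] models/                        ┃ 
         ┃     [ ] index.rs                     ┃ 
         ┃     [ ] parser.go                    ┃ 
  ┏━━━━━━━━━━━━━━━━━━━━┓/                       ┃ 
  ┃ CalendarWidget     ┃pers.h                  ┃ 
  ┠────────────────────┨he.ts                   ┃ 
  ┃     March 2026     ┃rs                      ┃ 
  ┃Mo Tu We Th Fr Sa Su┃/                       ┃ 
  ┃                   1┃SE                      ┃ 
  ┃ 2  3  4  5  6  7  8┃c/                      ┃ 
  ┃ 9 10 11 12 13 14 15┃pers.rs                 ┃ 
  ┃16* 17* 18* 19 20 21┃ser.rs                  ┃ 
  ┃23 24 25 26 27* 28 2┃ex.h                    ┃ 


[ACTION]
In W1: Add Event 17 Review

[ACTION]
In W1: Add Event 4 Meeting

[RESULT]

         ┃   [ ] parser.js                      ┃ 
         ┃   [-] models/                        ┃ 
         ┃     [ ] index.rs                     ┃ 
         ┃     [ ] parser.go                    ┃ 
  ┏━━━━━━━━━━━━━━━━━━━━┓/                       ┃ 
  ┃ CalendarWidget     ┃pers.h                  ┃ 
  ┠────────────────────┨he.ts                   ┃ 
  ┃     March 2026     ┃rs                      ┃ 
  ┃Mo Tu We Th Fr Sa Su┃/                       ┃ 
  ┃                   1┃SE                      ┃ 
  ┃ 2  3  4*  5  6  7  ┃c/                      ┃ 
  ┃ 9 10 11 12 13 14 15┃pers.rs                 ┃ 
  ┃16* 17* 18* 19 20 21┃ser.rs                  ┃ 
  ┃23 24 25 26 27* 28 2┃ex.h                    ┃ 


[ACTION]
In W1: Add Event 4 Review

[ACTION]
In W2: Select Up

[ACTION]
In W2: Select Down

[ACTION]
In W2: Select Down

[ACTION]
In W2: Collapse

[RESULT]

         ┃   [ ] parser.js                      ┃ 
         ┃>  [-] models/                        ┃ 
         ┃   [-] scripts/                       ┃ 
         ┃     [ ] LICENSE                      ┃ 
  ┏━━━━━━━━━━━━━━━━━━━━┓c/                      ┃ 
  ┃ CalendarWidget     ┃pers.rs                 ┃ 
  ┠────────────────────┨ser.rs                  ┃ 
  ┃     March 2026     ┃ex.h                    ┃ 
  ┃Mo Tu We Th Fr Sa Su┃/                       ┃ 
  ┃                   1┃abase.rs                ┃ 
  ┃ 2  3  4*  5  6  7  ┃t.toml                  ┃ 
  ┃ 9 10 11 12 13 14 15┃o                       ┃ 
  ┃16* 17* 18* 19 20 21┃                        ┃ 
  ┃23 24 25 26 27* 28 2┃/                       ┃ 


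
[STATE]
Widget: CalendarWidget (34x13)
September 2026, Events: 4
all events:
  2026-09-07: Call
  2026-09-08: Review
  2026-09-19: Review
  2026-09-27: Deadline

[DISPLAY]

          September 2026          
Mo Tu We Th Fr Sa Su              
    1  2  3  4  5  6              
 7*  8*  9 10 11 12 13            
14 15 16 17 18 19* 20             
21 22 23 24 25 26 27*             
28 29 30                          
                                  
                                  
                                  
                                  
                                  
                                  


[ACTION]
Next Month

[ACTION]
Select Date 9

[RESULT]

           October 2026           
Mo Tu We Th Fr Sa Su              
          1  2  3  4              
 5  6  7  8 [ 9] 10 11            
12 13 14 15 16 17 18              
19 20 21 22 23 24 25              
26 27 28 29 30 31                 
                                  
                                  
                                  
                                  
                                  
                                  


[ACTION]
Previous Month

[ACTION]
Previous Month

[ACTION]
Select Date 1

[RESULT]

           August 2026            
Mo Tu We Th Fr Sa Su              
               [ 1]  2            
 3  4  5  6  7  8  9              
10 11 12 13 14 15 16              
17 18 19 20 21 22 23              
24 25 26 27 28 29 30              
31                                
                                  
                                  
                                  
                                  
                                  


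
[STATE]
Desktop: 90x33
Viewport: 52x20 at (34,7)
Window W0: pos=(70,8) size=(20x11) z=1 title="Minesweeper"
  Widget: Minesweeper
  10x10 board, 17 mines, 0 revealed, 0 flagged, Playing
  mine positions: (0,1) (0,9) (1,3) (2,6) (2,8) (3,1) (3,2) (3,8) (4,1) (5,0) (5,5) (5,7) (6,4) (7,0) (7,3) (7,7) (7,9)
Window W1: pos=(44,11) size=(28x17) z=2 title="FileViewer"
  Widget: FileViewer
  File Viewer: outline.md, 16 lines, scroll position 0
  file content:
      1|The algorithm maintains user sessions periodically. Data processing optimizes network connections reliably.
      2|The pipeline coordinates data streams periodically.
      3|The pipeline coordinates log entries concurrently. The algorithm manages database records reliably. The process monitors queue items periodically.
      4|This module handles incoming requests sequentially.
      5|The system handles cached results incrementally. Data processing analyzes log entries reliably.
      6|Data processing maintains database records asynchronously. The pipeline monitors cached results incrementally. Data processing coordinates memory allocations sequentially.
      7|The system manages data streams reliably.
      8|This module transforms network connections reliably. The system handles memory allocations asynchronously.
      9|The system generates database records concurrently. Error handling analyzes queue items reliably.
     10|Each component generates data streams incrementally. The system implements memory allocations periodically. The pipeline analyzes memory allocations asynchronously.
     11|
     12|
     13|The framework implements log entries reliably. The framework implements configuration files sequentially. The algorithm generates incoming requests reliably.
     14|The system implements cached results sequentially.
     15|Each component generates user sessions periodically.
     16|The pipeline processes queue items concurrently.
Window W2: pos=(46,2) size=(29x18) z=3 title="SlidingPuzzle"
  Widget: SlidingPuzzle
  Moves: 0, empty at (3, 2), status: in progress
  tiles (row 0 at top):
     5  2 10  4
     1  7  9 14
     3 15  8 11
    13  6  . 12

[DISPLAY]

            ┃├────┼────┼────┼────┤      ┃           
            ┃│  1 │  7 │  9 │ 14 │      ┃━━━━━━━━━━━
            ┃├────┼────┼────┼────┤      ┃esweeper   
            ┃│  3 │ 15 │  8 │ 11 │      ┃───────────
          ┏━┃├────┼────┼────┼────┤      ┃■■■■■■     
          ┃ ┃│ 13 │  6 │    │ 12 │      ┃■■■■■■     
          ┠─┃└────┴────┴────┴────┘      ┃■■■■■■     
          ┃T┃Moves: 0                   ┃■■■■■■     
          ┃T┃                           ┃■■■■■■     
          ┃T┃                           ┃■■■■■■     
          ┃T┃                           ┃■■■■■■     
          ┃T┃                           ┃━━━━━━━━━━━
          ┃D┗━━━━━━━━━━━━━━━━━━━━━━━━━━━┛           
          ┃The system manages data s░┃              
          ┃This module transforms ne░┃              
          ┃The system generates data░┃              
          ┃Each component generates ░┃              
          ┃                         ░┃              
          ┃                         ░┃              
          ┃The framework implements ▼┃              


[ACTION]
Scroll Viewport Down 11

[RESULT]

          ┠─┃└────┴────┴────┴────┘      ┃■■■■■■     
          ┃T┃Moves: 0                   ┃■■■■■■     
          ┃T┃                           ┃■■■■■■     
          ┃T┃                           ┃■■■■■■     
          ┃T┃                           ┃■■■■■■     
          ┃T┃                           ┃━━━━━━━━━━━
          ┃D┗━━━━━━━━━━━━━━━━━━━━━━━━━━━┛           
          ┃The system manages data s░┃              
          ┃This module transforms ne░┃              
          ┃The system generates data░┃              
          ┃Each component generates ░┃              
          ┃                         ░┃              
          ┃                         ░┃              
          ┃The framework implements ▼┃              
          ┗━━━━━━━━━━━━━━━━━━━━━━━━━━┛              
                                                    
                                                    
                                                    
                                                    
                                                    


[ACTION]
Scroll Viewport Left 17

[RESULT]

                           ┠─┃└────┴────┴────┴────┘ 
                           ┃T┃Moves: 0              
                           ┃T┃                      
                           ┃T┃                      
                           ┃T┃                      
                           ┃T┃                      
                           ┃D┗━━━━━━━━━━━━━━━━━━━━━━
                           ┃The system manages data 
                           ┃This module transforms n
                           ┃The system generates dat
                           ┃Each component generates
                           ┃                        
                           ┃                        
                           ┃The framework implements
                           ┗━━━━━━━━━━━━━━━━━━━━━━━━
                                                    
                                                    
                                                    
                                                    
                                                    


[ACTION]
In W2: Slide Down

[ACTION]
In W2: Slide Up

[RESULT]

                           ┠─┃└────┴────┴────┴────┘ 
                           ┃T┃Moves: 2              
                           ┃T┃                      
                           ┃T┃                      
                           ┃T┃                      
                           ┃T┃                      
                           ┃D┗━━━━━━━━━━━━━━━━━━━━━━
                           ┃The system manages data 
                           ┃This module transforms n
                           ┃The system generates dat
                           ┃Each component generates
                           ┃                        
                           ┃                        
                           ┃The framework implements
                           ┗━━━━━━━━━━━━━━━━━━━━━━━━
                                                    
                                                    
                                                    
                                                    
                                                    


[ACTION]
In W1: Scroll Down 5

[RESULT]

                           ┠─┃└────┴────┴────┴────┘ 
                           ┃T┃Moves: 2              
                           ┃T┃                      
                           ┃D┃                      
                           ┃T┃                      
                           ┃T┃                      
                           ┃T┗━━━━━━━━━━━━━━━━━━━━━━
                           ┃Each component generates
                           ┃                        
                           ┃                        
                           ┃The framework implements
                           ┃The system implements ca
                           ┃Each component generates
                           ┃The pipeline processes q
                           ┗━━━━━━━━━━━━━━━━━━━━━━━━
                                                    
                                                    
                                                    
                                                    
                                                    


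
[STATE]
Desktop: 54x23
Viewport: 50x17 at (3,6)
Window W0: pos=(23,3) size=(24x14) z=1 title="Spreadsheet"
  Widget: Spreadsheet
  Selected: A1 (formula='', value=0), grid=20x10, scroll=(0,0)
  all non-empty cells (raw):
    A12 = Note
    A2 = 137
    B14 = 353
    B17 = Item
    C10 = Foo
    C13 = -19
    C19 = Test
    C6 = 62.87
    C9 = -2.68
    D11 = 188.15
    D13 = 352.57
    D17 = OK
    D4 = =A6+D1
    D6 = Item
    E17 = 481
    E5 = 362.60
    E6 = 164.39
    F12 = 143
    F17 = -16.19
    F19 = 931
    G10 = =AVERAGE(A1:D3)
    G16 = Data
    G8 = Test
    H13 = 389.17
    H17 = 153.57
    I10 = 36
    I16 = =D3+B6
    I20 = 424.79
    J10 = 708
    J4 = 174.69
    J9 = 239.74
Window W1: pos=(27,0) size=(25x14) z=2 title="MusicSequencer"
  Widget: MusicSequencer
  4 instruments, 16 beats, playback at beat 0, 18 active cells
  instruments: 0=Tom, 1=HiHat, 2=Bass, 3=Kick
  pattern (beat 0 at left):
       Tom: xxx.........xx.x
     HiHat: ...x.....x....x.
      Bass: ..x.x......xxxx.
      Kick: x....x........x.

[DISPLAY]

                    ┃A1:┃  Bass··█·█······████· ┃ 
                    ┃   ┃  Kick█····█········█· ┃ 
                    ┃---┃                       ┃ 
                    ┃  1┃                       ┃ 
                    ┃  2┃                       ┃ 
                    ┃  3┃                       ┃ 
                    ┃  4┃                       ┃ 
                    ┃  5┗━━━━━━━━━━━━━━━━━━━━━━━┛ 
                    ┃  6        0       0  ┃      
                    ┃  7        0       0  ┃      
                    ┗━━━━━━━━━━━━━━━━━━━━━━┛      
                                                  
                                                  
                                                  
                                                  
                                                  
                                                  


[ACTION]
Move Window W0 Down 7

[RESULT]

                        ┃  Bass··█·█······████· ┃ 
                        ┃  Kick█····█········█· ┃ 
                        ┃                       ┃ 
                    ┏━━━┃                       ┃ 
                    ┃ Sp┃                       ┃ 
                    ┠───┃                       ┃ 
                    ┃A1:┃                       ┃ 
                    ┃   ┗━━━━━━━━━━━━━━━━━━━━━━━┛ 
                    ┃----------------------┃      
                    ┃  1      [0]       0  ┃      
                    ┃  2      137       0  ┃      
                    ┃  3        0       0  ┃      
                    ┃  4        0       0  ┃      
                    ┃  5        0       0  ┃      
                    ┃  6        0       0  ┃      
                    ┃  7        0       0  ┃      
                    ┗━━━━━━━━━━━━━━━━━━━━━━┛      


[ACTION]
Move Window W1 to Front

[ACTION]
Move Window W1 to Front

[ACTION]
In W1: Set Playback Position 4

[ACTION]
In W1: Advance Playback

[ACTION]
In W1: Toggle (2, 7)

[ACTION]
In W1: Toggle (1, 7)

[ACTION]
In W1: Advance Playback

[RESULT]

                        ┃  Bass··█·█··█···████· ┃ 
                        ┃  Kick█····█········█· ┃ 
                        ┃                       ┃ 
                    ┏━━━┃                       ┃ 
                    ┃ Sp┃                       ┃ 
                    ┠───┃                       ┃ 
                    ┃A1:┃                       ┃ 
                    ┃   ┗━━━━━━━━━━━━━━━━━━━━━━━┛ 
                    ┃----------------------┃      
                    ┃  1      [0]       0  ┃      
                    ┃  2      137       0  ┃      
                    ┃  3        0       0  ┃      
                    ┃  4        0       0  ┃      
                    ┃  5        0       0  ┃      
                    ┃  6        0       0  ┃      
                    ┃  7        0       0  ┃      
                    ┗━━━━━━━━━━━━━━━━━━━━━━┛      


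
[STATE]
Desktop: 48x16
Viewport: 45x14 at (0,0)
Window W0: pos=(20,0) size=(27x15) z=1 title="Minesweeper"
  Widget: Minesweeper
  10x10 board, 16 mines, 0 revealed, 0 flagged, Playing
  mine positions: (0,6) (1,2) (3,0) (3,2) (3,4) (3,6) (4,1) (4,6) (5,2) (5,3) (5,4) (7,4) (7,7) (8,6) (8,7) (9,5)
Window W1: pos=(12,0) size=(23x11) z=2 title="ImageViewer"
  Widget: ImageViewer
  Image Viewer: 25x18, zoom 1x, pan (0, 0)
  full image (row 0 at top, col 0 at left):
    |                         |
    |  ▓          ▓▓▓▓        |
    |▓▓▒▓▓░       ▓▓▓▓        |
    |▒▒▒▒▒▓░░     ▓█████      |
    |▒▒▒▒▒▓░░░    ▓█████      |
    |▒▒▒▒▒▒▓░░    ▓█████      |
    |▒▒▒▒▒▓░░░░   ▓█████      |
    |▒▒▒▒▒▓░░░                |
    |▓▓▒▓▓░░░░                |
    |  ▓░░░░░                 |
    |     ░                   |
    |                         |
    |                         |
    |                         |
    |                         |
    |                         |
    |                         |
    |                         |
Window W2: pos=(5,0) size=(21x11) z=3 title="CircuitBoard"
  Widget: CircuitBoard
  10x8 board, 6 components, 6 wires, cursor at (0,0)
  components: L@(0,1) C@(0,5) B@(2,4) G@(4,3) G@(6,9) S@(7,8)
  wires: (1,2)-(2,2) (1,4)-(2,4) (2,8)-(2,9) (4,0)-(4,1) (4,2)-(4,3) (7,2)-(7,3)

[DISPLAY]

     ┏━━━━━━━━━━━━━━━━━━━┓━━━━━━━━┓━━━━━━━━━━
     ┃ CircuitBoard      ┃        ┃          
     ┠───────────────────┨────────┨──────────
     ┃   0 1 2 3 4 5 6 7 ┃        ┃          
     ┃0  [.]  L          ┃▓▓▓▓    ┃          
     ┃                   ┃▓▓▓▓    ┃          
     ┃1           ·      ┃▓█████  ┃          
     ┃            │      ┃▓█████  ┃          
     ┃2           ·      ┃▓█████  ┃          
     ┃                   ┃▓█████  ┃          
     ┗━━━━━━━━━━━━━━━━━━━┛━━━━━━━━┛          
                    ┃■■■■■■■■■■              
                    ┃■■■■■■■■■■              
                    ┃                        


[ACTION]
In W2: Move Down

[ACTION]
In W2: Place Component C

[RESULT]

     ┏━━━━━━━━━━━━━━━━━━━┓━━━━━━━━┓━━━━━━━━━━
     ┃ CircuitBoard      ┃        ┃          
     ┠───────────────────┨────────┨──────────
     ┃   0 1 2 3 4 5 6 7 ┃        ┃          
     ┃0       L          ┃▓▓▓▓    ┃          
     ┃                   ┃▓▓▓▓    ┃          
     ┃1  [C]      ·      ┃▓█████  ┃          
     ┃            │      ┃▓█████  ┃          
     ┃2           ·      ┃▓█████  ┃          
     ┃                   ┃▓█████  ┃          
     ┗━━━━━━━━━━━━━━━━━━━┛━━━━━━━━┛          
                    ┃■■■■■■■■■■              
                    ┃■■■■■■■■■■              
                    ┃                        


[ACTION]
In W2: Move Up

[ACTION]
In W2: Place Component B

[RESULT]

     ┏━━━━━━━━━━━━━━━━━━━┓━━━━━━━━┓━━━━━━━━━━
     ┃ CircuitBoard      ┃        ┃          
     ┠───────────────────┨────────┨──────────
     ┃   0 1 2 3 4 5 6 7 ┃        ┃          
     ┃0  [B]  L          ┃▓▓▓▓    ┃          
     ┃                   ┃▓▓▓▓    ┃          
     ┃1   C       ·      ┃▓█████  ┃          
     ┃            │      ┃▓█████  ┃          
     ┃2           ·      ┃▓█████  ┃          
     ┃                   ┃▓█████  ┃          
     ┗━━━━━━━━━━━━━━━━━━━┛━━━━━━━━┛          
                    ┃■■■■■■■■■■              
                    ┃■■■■■■■■■■              
                    ┃                        


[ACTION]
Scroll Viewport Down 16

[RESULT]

     ┠───────────────────┨────────┨──────────
     ┃   0 1 2 3 4 5 6 7 ┃        ┃          
     ┃0  [B]  L          ┃▓▓▓▓    ┃          
     ┃                   ┃▓▓▓▓    ┃          
     ┃1   C       ·      ┃▓█████  ┃          
     ┃            │      ┃▓█████  ┃          
     ┃2           ·      ┃▓█████  ┃          
     ┃                   ┃▓█████  ┃          
     ┗━━━━━━━━━━━━━━━━━━━┛━━━━━━━━┛          
                    ┃■■■■■■■■■■              
                    ┃■■■■■■■■■■              
                    ┃                        
                    ┗━━━━━━━━━━━━━━━━━━━━━━━━
                                             
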